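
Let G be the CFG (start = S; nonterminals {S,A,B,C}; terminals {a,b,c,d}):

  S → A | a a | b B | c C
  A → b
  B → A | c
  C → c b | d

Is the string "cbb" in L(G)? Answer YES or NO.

Convert to CNF:
  S -> T0 C | T1 B | T2 T2 | b
  A -> b
  B -> b | c
  C -> T0 T1 | d
  T0 -> c
  T1 -> b
  T2 -> a

CYK fill:
  [0..0]={B,T0}  "c"  orig:{B}
  [1..1]={A,B,S,T1}  "b"  orig:{A,B,S}
  [2..2]={A,B,S,T1}  "b"  orig:{A,B,S}
  [0..1]={C}  "cb"
  [1..2]={S}  "bb"
  [0..2]=∅  "cbb"

S ∉ T[0,2] ⇒ NO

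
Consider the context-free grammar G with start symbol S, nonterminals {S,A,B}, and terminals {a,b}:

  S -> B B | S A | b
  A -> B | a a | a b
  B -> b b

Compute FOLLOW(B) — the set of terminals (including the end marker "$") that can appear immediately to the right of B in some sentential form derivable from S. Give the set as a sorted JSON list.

Compute FIRST by fixpoint:
[1]
  A via A→a a: +{a}
  B via B→b b: +{b}
  S via S→B B: +{b}
  FIRST[S]={b}  FIRST[A]={a}  FIRST[B]={b}
[2]
  A via A→B: +{b}
  FIRST[S]={b}  FIRST[A]={a,b}  FIRST[B]={b}
[3] done
  FIRST[S]={b}  FIRST[A]={a,b}  FIRST[B]={b}

FOLLOW sets:
seed FOLLOW(S) with $
iter 1:
  S→B B: FOLLOW(B) ⊇ FIRST(B) = {b}; new: +{b}
  S→B B: FOLLOW(B) ⊇ FOLLOW(S) ⊇ {$}; new: +{$}
  S→S A: FOLLOW(S) ⊇ FIRST(A) = {a,b}; new: +{a,b}
  S→S A: FOLLOW(A) ⊇ FOLLOW(S) ⊇ {$,a,b}; new: +{$,a,b}
  FOLLOW[S]={$,a,b}  FOLLOW[A]={$,a,b}  FOLLOW[B]={$,b}
iter 2:
  A→B: FOLLOW(B) ⊇ FOLLOW(A) ⊇ {$,a,b}; new: +{a}
  FOLLOW[S]={$,a,b}  FOLLOW[A]={$,a,b}  FOLLOW[B]={$,a,b}
iter 3: done
  FOLLOW[S]={$,a,b}  FOLLOW[A]={$,a,b}  FOLLOW[B]={$,a,b}

FOLLOW(B) = ["$", "a", "b"]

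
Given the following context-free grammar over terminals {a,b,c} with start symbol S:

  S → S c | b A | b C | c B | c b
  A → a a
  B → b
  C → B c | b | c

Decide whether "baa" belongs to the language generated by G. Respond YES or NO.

CNF form of G:
  S -> S T1 | T1 B | T1 T2 | T2 A | T2 C
  A -> T0 T0
  B -> b
  C -> B T1 | b | c
  T0 -> a
  T1 -> c
  T2 -> b

CYK fill:
  cell(0,0) b: {B,C,T2}  orig:{B,C}
  cell(1,1) a: {T0}  orig:{}
  cell(2,2) a: {T0}  orig:{}
  cell(0,1) ba: ∅
  cell(1,2) aa: {A}
  cell(0,2) baa: {S}

S ∈ T[0,2] ⇒ YES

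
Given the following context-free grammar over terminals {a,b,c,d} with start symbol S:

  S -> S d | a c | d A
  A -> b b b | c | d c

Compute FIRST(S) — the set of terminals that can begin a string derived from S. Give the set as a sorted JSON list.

FIRST iteration:
iter 1:
  A via A→b b b: +{b}
  A via A→c: +{c}
  A via A→d c: +{d}
  S via S→a c: +{a}
  S via S→d A: +{d}
  FIRST(S)={a,d}  FIRST(A)={b,c,d}
iter 2: done
  FIRST(S)={a,d}  FIRST(A)={b,c,d}

FIRST(S) = ["a", "d"]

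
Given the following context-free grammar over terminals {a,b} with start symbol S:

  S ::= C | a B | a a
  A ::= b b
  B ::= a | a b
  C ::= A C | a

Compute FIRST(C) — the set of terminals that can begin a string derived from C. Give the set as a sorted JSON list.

Compute FIRST by fixpoint:
iter 1:
  A via A→b b: +{b}
  B via B→a: +{a}
  C via C→A C: +{b}
  C via C→a: +{a}
  S via S→C: +{a,b}
  S: {a,b}  A: {b}  B: {a}  C: {a,b}
iter 2: (no change)
  S: {a,b}  A: {b}  B: {a}  C: {a,b}

FIRST(C) = ["a", "b"]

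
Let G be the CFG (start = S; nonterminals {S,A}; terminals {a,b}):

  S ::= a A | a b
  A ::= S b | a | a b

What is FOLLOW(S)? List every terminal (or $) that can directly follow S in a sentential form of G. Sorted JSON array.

FIRST sets, iterate to fixpoint:
[1]
  A via A→a: +{a}
  S via S→a A: +{a}
  FIRST(S)={a}  FIRST(A)={a}
[2] (stable)
  FIRST(S)={a}  FIRST(A)={a}

FOLLOW iteration:
FOLLOW(S) := {$}
round 1:
  A→S b: FOLLOW(S) ⊇ FIRST(b) = {b}; new: +{b}
  S→a A: FOLLOW(A) ⊇ FOLLOW(S) ⊇ {$,b}; new: +{$,b}
  FOLLOW[S]={$,b}  FOLLOW[A]={$,b}
round 2: (stable)
  FOLLOW[S]={$,b}  FOLLOW[A]={$,b}

FOLLOW(S) = ["$", "b"]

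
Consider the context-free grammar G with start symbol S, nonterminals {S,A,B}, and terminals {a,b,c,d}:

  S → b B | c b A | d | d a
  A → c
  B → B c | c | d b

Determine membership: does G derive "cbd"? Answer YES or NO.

Convert to CNF:
  S -> T0 X4 | T1 T3 | T2 B | d
  A -> c
  B -> B T0 | T1 T2 | c
  T0 -> c
  T1 -> d
  T2 -> b
  T3 -> a
  X4 -> T2 A

CYK fill:
  cell(0,0) c: {A,B,T0}  orig:{A,B}
  cell(1,1) b: {T2}  orig:{}
  cell(2,2) d: {S,T1}  orig:{S}
  cell(0,1) cb: ∅
  cell(1,2) bd: ∅
  cell(0,2) cbd: ∅

S ∉ T[0,2] ⇒ NO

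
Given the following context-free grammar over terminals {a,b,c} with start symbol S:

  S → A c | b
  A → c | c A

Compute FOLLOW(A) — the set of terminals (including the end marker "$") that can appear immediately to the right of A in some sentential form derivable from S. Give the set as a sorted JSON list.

Compute FIRST by fixpoint:
[1]
  A via A→c: +{c}
  S via S→A c: +{c}
  S via S→b: +{b}
  FIRST(S)={b,c}  FIRST(A)={c}
[2] done
  FIRST(S)={b,c}  FIRST(A)={c}

FOLLOW iteration:
seed FOLLOW(S) with $
round 1:
  S→A c: FOLLOW(A) ⊇ FIRST(c) = {c}; new: +{c}
  FOLLOW[S]={$}  FOLLOW[A]={c}
round 2: (stable)
  FOLLOW[S]={$}  FOLLOW[A]={c}

FOLLOW(A) = ["c"]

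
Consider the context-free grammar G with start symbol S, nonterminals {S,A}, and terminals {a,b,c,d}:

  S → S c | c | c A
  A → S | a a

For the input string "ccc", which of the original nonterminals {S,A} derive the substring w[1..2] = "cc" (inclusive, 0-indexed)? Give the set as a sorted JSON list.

CNF form of G:
  S -> S T0 | T0 A | c
  A -> S T0 | T0 A | T1 T1 | c
  T0 -> c
  T1 -> a

CYK fill — only the sub-triangle for w[1..2]:
  cell(1,1) c: {A,S,T0}  orig:{A,S}
  cell(2,2) c: {A,S,T0}  orig:{A,S}
  cell(1,2) cc: {A,S}

Original NTs in T[1,2] deriving "cc": ["A", "S"]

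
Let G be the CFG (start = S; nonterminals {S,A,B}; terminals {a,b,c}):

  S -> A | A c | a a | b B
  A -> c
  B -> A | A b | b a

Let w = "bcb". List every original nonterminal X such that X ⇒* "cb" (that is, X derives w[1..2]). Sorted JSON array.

CNF form of G:
  S -> A T2 | T0 B | T1 T1 | c
  A -> c
  B -> A T0 | T0 T1 | c
  T0 -> b
  T1 -> a
  T2 -> c

Fill CYK table bottom-up, restricted to cells inside w[1..2]:
  cell(1,1) c: {A,B,S,T2}  orig:{A,B,S}
  cell(2,2) b: {T0}  orig:{}
  cell(1,2) cb: {B}

Original NTs in T[1,2] deriving "cb": ["B"]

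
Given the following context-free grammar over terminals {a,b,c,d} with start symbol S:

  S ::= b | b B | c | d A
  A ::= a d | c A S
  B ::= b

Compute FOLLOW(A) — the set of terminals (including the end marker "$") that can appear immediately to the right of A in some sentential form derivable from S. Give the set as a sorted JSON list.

FIRST sets, iterate to fixpoint:
[1]
  A via A→a d: +{a}
  A via A→c A S: +{c}
  B via B→b: +{b}
  S via S→b: +{b}
  S via S→c: +{c}
  S via S→d A: +{d}
  S: {b,c,d}  A: {a,c}  B: {b}
[2] (no change)
  S: {b,c,d}  A: {a,c}  B: {b}

Compute FOLLOW by fixpoint:
seed FOLLOW(S) with $
iter 1:
  A→c A S: FOLLOW(A) ⊇ FIRST(S) = {b,c,d}; new: +{b,c,d}
  A→c A S: FOLLOW(S) ⊇ FOLLOW(A) ⊇ {b,c,d}; new: +{b,c,d}
  S→b B: FOLLOW(B) ⊇ FOLLOW(S) ⊇ {$,b,c,d}; new: +{$,b,c,d}
  S→d A: FOLLOW(A) ⊇ FOLLOW(S) ⊇ {$,b,c,d}; new: +{$}
  FOLLOW[S]={$,b,c,d}  FOLLOW[A]={$,b,c,d}  FOLLOW[B]={$,b,c,d}
iter 2: — fixpoint
  FOLLOW[S]={$,b,c,d}  FOLLOW[A]={$,b,c,d}  FOLLOW[B]={$,b,c,d}

FOLLOW(A) = ["$", "b", "c", "d"]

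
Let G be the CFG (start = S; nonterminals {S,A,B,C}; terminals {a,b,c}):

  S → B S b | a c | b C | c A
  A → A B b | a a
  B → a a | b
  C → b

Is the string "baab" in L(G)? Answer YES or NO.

CNF form of G:
  S -> B X4 | T0 C | T1 T2 | T2 A
  A -> A X3 | T1 T1
  B -> T1 T1 | b
  C -> b
  T0 -> b
  T1 -> a
  T2 -> c
  X3 -> B T0
  X4 -> S T0

CYK fill:
  cell(0,0) b: {B,C,T0}  orig:{B,C}
  cell(1,1) a: {T1}  orig:{}
  cell(2,2) a: {T1}  orig:{}
  cell(3,3) b: {B,C,T0}  orig:{B,C}
  cell(0,1) ba: ∅
  cell(1,2) aa: {A,B}
  cell(2,3) ab: ∅
  cell(0,2) baa: ∅
  cell(1,3) aab: {X3}  orig:{}
  cell(0,3) baab: ∅

S ∉ T[0,3] ⇒ NO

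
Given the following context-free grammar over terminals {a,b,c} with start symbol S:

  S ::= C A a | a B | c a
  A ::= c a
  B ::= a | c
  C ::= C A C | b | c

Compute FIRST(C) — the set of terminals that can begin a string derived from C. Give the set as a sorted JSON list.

FIRST iteration:
[1]
  A via A→c a: +{c}
  B via B→a: +{a}
  B via B→c: +{c}
  C via C→b: +{b}
  C via C→c: +{c}
  S via S→C A a: +{b,c}
  S via S→a B: +{a}
  FIRST(S)={a,b,c}  FIRST(A)={c}  FIRST(B)={a,c}  FIRST(C)={b,c}
[2] (stable)
  FIRST(S)={a,b,c}  FIRST(A)={c}  FIRST(B)={a,c}  FIRST(C)={b,c}

FIRST(C) = ["b", "c"]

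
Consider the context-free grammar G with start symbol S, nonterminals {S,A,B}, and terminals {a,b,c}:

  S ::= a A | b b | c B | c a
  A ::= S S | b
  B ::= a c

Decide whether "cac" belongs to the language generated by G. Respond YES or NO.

CNF form of G:
  S -> T0 A | T1 B | T1 T0 | T2 T2
  A -> S S | b
  B -> T0 T1
  T0 -> a
  T1 -> c
  T2 -> b

CYK fill:
  T[0,0] 'c' = {T1}  orig:{}
  T[1,1] 'a' = {T0}  orig:{}
  T[2,2] 'c' = {T1}  orig:{}
  T[0,1] 'ca' = {S}
  T[1,2] 'ac' = {B}
  T[0,2] 'cac' = {S}

S ∈ T[0,2] ⇒ YES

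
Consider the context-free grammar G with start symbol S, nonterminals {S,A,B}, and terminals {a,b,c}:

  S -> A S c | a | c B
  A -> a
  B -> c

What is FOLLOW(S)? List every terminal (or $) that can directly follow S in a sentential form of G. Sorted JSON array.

FIRST sets, iterate to fixpoint:
iter 1:
  A via A→a: +{a}
  B via B→c: +{c}
  S via S→A S c: +{a}
  S via S→c B: +{c}
  FIRST[S]={a,c}  FIRST[A]={a}  FIRST[B]={c}
iter 2: (stable)
  FIRST[S]={a,c}  FIRST[A]={a}  FIRST[B]={c}

Compute FOLLOW by fixpoint:
seed FOLLOW(S) with $
iter 1:
  S→A S c: FOLLOW(A) ⊇ FIRST(S) = {a,c}; new: +{a,c}
  S→A S c: FOLLOW(S) ⊇ FIRST(c) = {c}; new: +{c}
  S→c B: FOLLOW(B) ⊇ FOLLOW(S) ⊇ {$,c}; new: +{$,c}
  S: {$,c}  A: {a,c}  B: {$,c}
iter 2: done
  S: {$,c}  A: {a,c}  B: {$,c}

FOLLOW(S) = ["$", "c"]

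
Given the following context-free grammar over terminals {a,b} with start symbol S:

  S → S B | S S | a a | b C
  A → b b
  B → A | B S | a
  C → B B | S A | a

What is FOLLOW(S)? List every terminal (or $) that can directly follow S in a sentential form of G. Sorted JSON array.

FIRST sets, iterate to fixpoint:
iter 1:
  A via A→b b: +{b}
  B via B→A: +{b}
  B via B→a: +{a}
  C via C→B B: +{a,b}
  S via S→a a: +{a}
  S via S→b C: +{b}
  S: {a,b}  A: {b}  B: {a,b}  C: {a,b}
iter 2: done
  S: {a,b}  A: {b}  B: {a,b}  C: {a,b}

FOLLOW sets:
seed FOLLOW(S) with $
iter 1:
  B→B S: FOLLOW(B) ⊇ FIRST(S) = {a,b}; new: +{a,b}
  B→B S: FOLLOW(S) ⊇ FOLLOW(B) ⊇ {a,b}; new: +{a,b}
  S→S B: FOLLOW(B) ⊇ FOLLOW(S) ⊇ {$,a,b}; new: +{$}
  S→b C: FOLLOW(C) ⊇ FOLLOW(S) ⊇ {$,a,b}; new: +{$,a,b}
  FOLLOW(S)={$,a,b}  FOLLOW(A)={}  FOLLOW(B)={$,a,b}  FOLLOW(C)={$,a,b}
iter 2:
  B→A: FOLLOW(A) ⊇ FOLLOW(B) ⊇ {$,a,b}; new: +{$,a,b}
  FOLLOW(S)={$,a,b}  FOLLOW(A)={$,a,b}  FOLLOW(B)={$,a,b}  FOLLOW(C)={$,a,b}
iter 3: done
  FOLLOW(S)={$,a,b}  FOLLOW(A)={$,a,b}  FOLLOW(B)={$,a,b}  FOLLOW(C)={$,a,b}

FOLLOW(S) = ["$", "a", "b"]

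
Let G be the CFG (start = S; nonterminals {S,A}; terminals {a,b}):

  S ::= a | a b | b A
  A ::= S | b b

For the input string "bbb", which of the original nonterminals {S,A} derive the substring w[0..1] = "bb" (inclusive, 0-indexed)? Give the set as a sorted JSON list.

Convert to CNF:
  S -> T0 T1 | T1 A | a
  A -> T0 T1 | T1 A | T1 T1 | a
  T0 -> a
  T1 -> b

CYK fill, restricted to cells inside w[0..1]:
  T[0,0] 'b' = {T1}  orig:{}
  T[1,1] 'b' = {T1}  orig:{}
  T[0,1] 'bb' = {A}

Original NTs in T[0,1] deriving "bb": ["A"]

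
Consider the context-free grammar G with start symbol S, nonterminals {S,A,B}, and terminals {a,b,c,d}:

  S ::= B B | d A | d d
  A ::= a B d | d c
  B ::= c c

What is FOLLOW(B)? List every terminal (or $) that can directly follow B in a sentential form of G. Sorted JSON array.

Compute FIRST by fixpoint:
iter 1:
  A via A→a B d: +{a}
  A via A→d c: +{d}
  B via B→c c: +{c}
  S via S→B B: +{c}
  S via S→d A: +{d}
  FIRST(S)={c,d}  FIRST(A)={a,d}  FIRST(B)={c}
iter 2: (no change)
  FIRST(S)={c,d}  FIRST(A)={a,d}  FIRST(B)={c}

FOLLOW iteration:
seed FOLLOW(S) with $
pass 1:
  A→a B d: FOLLOW(B) ⊇ FIRST(d) = {d}; new: +{d}
  S→B B: FOLLOW(B) ⊇ FIRST(B) = {c}; new: +{c}
  S→B B: FOLLOW(B) ⊇ FOLLOW(S) ⊇ {$}; new: +{$}
  S→d A: FOLLOW(A) ⊇ FOLLOW(S) ⊇ {$}; new: +{$}
  FOLLOW(S)={$}  FOLLOW(A)={$}  FOLLOW(B)={$,c,d}
pass 2: — fixpoint
  FOLLOW(S)={$}  FOLLOW(A)={$}  FOLLOW(B)={$,c,d}

FOLLOW(B) = ["$", "c", "d"]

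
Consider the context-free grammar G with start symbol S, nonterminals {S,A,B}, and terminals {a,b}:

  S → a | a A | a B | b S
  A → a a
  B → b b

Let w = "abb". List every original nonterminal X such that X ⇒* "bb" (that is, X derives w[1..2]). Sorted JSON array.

CNF form of G:
  S -> T0 A | T0 B | T1 S | a
  A -> T0 T0
  B -> T1 T1
  T0 -> a
  T1 -> b

Fill CYK table bottom-up (cells [i..j] with 1 ≤ i ≤ j ≤ 2 only):
  [1..1]={T1}  "b"  orig:{}
  [2..2]={T1}  "b"  orig:{}
  [1..2]={B}  "bb"

Original NTs in T[1,2] deriving "bb": ["B"]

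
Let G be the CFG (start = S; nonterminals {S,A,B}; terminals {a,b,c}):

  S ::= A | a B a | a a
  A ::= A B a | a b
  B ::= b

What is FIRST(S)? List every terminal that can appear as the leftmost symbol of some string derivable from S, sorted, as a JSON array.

FIRST sets, iterate to fixpoint:
pass 1:
  A via A→a b: +{a}
  B via B→b: +{b}
  S via S→A: +{a}
  S: {a}  A: {a}  B: {b}
pass 2: done
  S: {a}  A: {a}  B: {b}

FIRST(S) = ["a"]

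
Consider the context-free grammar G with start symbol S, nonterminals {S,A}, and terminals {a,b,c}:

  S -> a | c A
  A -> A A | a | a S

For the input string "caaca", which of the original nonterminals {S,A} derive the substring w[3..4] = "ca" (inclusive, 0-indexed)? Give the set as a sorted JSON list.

Convert to CNF:
  S -> T1 A | a
  A -> A A | T0 S | a
  T0 -> a
  T1 -> c

CYK fill, restricted to cells inside w[3..4]:
  T[3,3] 'c' = {T1}  orig:{}
  T[4,4] 'a' = {A,S,T0}  orig:{A,S}
  T[3,4] 'ca' = {S}

Original NTs in T[3,4] deriving "ca": ["S"]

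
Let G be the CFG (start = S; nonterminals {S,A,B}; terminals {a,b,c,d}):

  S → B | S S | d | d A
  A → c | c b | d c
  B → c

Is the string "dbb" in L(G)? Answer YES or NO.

Convert to CNF:
  S -> S S | T2 A | c | d
  A -> T0 T1 | T2 T0 | c
  B -> c
  T0 -> c
  T1 -> b
  T2 -> d

CYK table (by increasing span):
  cell(0,0) d: {S,T2}  orig:{S}
  cell(1,1) b: {T1}  orig:{}
  cell(2,2) b: {T1}  orig:{}
  cell(0,1) db: ∅
  cell(1,2) bb: ∅
  cell(0,2) dbb: ∅

S ∉ T[0,2] ⇒ NO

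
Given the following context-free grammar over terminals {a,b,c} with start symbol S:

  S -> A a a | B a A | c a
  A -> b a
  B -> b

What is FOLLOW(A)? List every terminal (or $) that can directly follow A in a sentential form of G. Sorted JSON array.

FIRST sets, iterate to fixpoint:
round 1:
  A via A→b a: +{b}
  B via B→b: +{b}
  S via S→A a a: +{b}
  S via S→c a: +{c}
  S: {b,c}  A: {b}  B: {b}
round 2: (stable)
  S: {b,c}  A: {b}  B: {b}

FOLLOW iteration:
initialize: $ ∈ FOLLOW(S)
round 1:
  S→A a a: FOLLOW(A) ⊇ FIRST(a) = {a}; new: +{a}
  S→B a A: FOLLOW(B) ⊇ FIRST(a) = {a}; new: +{a}
  S→B a A: FOLLOW(A) ⊇ FOLLOW(S) ⊇ {$}; new: +{$}
  FOLLOW[S]={$}  FOLLOW[A]={$,a}  FOLLOW[B]={a}
round 2: (no change)
  FOLLOW[S]={$}  FOLLOW[A]={$,a}  FOLLOW[B]={a}

FOLLOW(A) = ["$", "a"]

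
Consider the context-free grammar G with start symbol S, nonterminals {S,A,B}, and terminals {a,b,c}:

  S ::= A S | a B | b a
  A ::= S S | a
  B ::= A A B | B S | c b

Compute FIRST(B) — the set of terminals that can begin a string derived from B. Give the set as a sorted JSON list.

Compute FIRST by fixpoint:
[1]
  A via A→a: +{a}
  B via B→A A B: +{a}
  B via B→c b: +{c}
  S via S→A S: +{a}
  S via S→b a: +{b}
  FIRST[S]={a,b}  FIRST[A]={a}  FIRST[B]={a,c}
[2]
  A via A→S S: +{b}
  B via B→A A B: +{b}
  FIRST[S]={a,b}  FIRST[A]={a,b}  FIRST[B]={a,b,c}
[3] — fixpoint
  FIRST[S]={a,b}  FIRST[A]={a,b}  FIRST[B]={a,b,c}

FIRST(B) = ["a", "b", "c"]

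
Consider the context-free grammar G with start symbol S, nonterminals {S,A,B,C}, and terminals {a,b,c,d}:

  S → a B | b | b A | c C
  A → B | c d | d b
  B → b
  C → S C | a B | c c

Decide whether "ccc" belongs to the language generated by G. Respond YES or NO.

CNF form of G:
  S -> T0 C | T2 A | T3 B | b
  A -> T0 T1 | T1 T2 | b
  B -> b
  C -> S C | T0 T0 | T3 B
  T0 -> c
  T1 -> d
  T2 -> b
  T3 -> a

CYK table (by increasing span):
  [0..0]={T0}  "c"  orig:{}
  [1..1]={T0}  "c"  orig:{}
  [2..2]={T0}  "c"  orig:{}
  [0..1]={C}  "cc"
  [1..2]={C}  "cc"
  [0..2]={S}  "ccc"

S ∈ T[0,2] ⇒ YES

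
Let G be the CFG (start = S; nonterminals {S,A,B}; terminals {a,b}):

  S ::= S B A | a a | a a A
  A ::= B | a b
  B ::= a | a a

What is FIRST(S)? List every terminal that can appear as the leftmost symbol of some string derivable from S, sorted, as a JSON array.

FIRST sets, iterate to fixpoint:
round 1:
  A via A→a b: +{a}
  B via B→a: +{a}
  S via S→a a: +{a}
  FIRST(S)={a}  FIRST(A)={a}  FIRST(B)={a}
round 2: (no change)
  FIRST(S)={a}  FIRST(A)={a}  FIRST(B)={a}

FIRST(S) = ["a"]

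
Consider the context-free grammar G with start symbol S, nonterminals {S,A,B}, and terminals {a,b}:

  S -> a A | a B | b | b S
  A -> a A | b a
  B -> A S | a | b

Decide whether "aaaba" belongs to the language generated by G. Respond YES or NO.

CNF form of G:
  S -> T0 A | T0 B | T1 S | b
  A -> T0 A | T1 T0
  B -> A S | a | b
  T0 -> a
  T1 -> b

CYK fill:
  [0..0]={B,T0}  "a"  orig:{B}
  [1..1]={B,T0}  "a"  orig:{B}
  [2..2]={B,T0}  "a"  orig:{B}
  [3..3]={B,S,T1}  "b"  orig:{B,S}
  [4..4]={B,T0}  "a"  orig:{B}
  [0..1]={S}  "aa"
  [1..2]={S}  "aa"
  [2..3]={S}  "ab"
  [3..4]={A}  "ba"
  [0..2]=∅  "aaa"
  [1..3]=∅  "aab"
  [2..4]={A,S}  "aba"
  [0..3]=∅  "aaab"
  [1..4]={A,S}  "aaba"
  [0..4]={A,S}  "aaaba"

S ∈ T[0,4] ⇒ YES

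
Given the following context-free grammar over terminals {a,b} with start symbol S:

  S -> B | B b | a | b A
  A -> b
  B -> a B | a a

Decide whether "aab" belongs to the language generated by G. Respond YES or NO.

Convert to CNF:
  S -> B T1 | T0 B | T0 T0 | T1 A | a
  A -> b
  B -> T0 B | T0 T0
  T0 -> a
  T1 -> b

CYK table (by increasing span):
  cell(0,0) a: {S,T0}  orig:{S}
  cell(1,1) a: {S,T0}  orig:{S}
  cell(2,2) b: {A,T1}  orig:{A}
  cell(0,1) aa: {B,S}
  cell(1,2) ab: ∅
  cell(0,2) aab: {S}

S ∈ T[0,2] ⇒ YES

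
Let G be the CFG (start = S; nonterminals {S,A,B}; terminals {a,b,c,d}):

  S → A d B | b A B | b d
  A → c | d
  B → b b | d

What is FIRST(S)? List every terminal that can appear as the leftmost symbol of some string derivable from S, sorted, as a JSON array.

FIRST iteration:
iter 1:
  A via A→c: +{c}
  A via A→d: +{d}
  B via B→b b: +{b}
  B via B→d: +{d}
  S via S→A d B: +{c,d}
  S via S→b A B: +{b}
  FIRST(S)={b,c,d}  FIRST(A)={c,d}  FIRST(B)={b,d}
iter 2: (no change)
  FIRST(S)={b,c,d}  FIRST(A)={c,d}  FIRST(B)={b,d}

FIRST(S) = ["b", "c", "d"]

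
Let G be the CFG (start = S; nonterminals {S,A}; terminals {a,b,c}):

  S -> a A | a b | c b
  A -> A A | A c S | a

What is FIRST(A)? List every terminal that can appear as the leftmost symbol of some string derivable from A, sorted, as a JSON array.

FIRST sets, iterate to fixpoint:
pass 1:
  A via A→a: +{a}
  S via S→a A: +{a}
  S via S→c b: +{c}
  FIRST[S]={a,c}  FIRST[A]={a}
pass 2: (stable)
  FIRST[S]={a,c}  FIRST[A]={a}

FIRST(A) = ["a"]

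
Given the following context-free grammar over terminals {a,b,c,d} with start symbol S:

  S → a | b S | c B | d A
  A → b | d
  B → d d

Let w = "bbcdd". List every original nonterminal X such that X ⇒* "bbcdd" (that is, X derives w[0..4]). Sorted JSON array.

Convert to CNF:
  S -> T0 A | T1 S | T2 B | a
  A -> b | d
  B -> T0 T0
  T0 -> d
  T1 -> b
  T2 -> c

CYK fill (cells [i..j] with 0 ≤ i ≤ j ≤ 4 only):
  [0..0]={A,T1}  "b"  orig:{A}
  [1..1]={A,T1}  "b"  orig:{A}
  [2..2]={T2}  "c"  orig:{}
  [3..3]={A,T0}  "d"  orig:{A}
  [4..4]={A,T0}  "d"  orig:{A}
  [0..1]=∅  "bb"
  [1..2]=∅  "bc"
  [2..3]=∅  "cd"
  [3..4]={B,S}  "dd"
  [0..2]=∅  "bbc"
  [1..3]=∅  "bcd"
  [2..4]={S}  "cdd"
  [0..3]=∅  "bbcd"
  [1..4]={S}  "bcdd"
  [0..4]={S}  "bbcdd"

Original NTs in T[0,4] deriving "bbcdd": ["S"]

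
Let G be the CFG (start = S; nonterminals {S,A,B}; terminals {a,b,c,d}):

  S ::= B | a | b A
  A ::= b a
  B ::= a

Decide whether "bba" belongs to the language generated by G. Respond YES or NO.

CNF form of G:
  S -> T0 A | a
  A -> T0 T1
  B -> a
  T0 -> b
  T1 -> a

CYK table (by increasing span):
  T[0,0] 'b' = {T0}  orig:{}
  T[1,1] 'b' = {T0}  orig:{}
  T[2,2] 'a' = {B,S,T1}  orig:{B,S}
  T[0,1] 'bb' = ∅
  T[1,2] 'ba' = {A}
  T[0,2] 'bba' = {S}

S ∈ T[0,2] ⇒ YES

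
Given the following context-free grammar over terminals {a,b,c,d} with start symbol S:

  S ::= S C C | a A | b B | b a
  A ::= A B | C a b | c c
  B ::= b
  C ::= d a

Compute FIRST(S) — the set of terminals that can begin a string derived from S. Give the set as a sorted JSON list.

FIRST iteration:
iter 1:
  A via A→c c: +{c}
  B via B→b: +{b}
  C via C→d a: +{d}
  S via S→a A: +{a}
  S via S→b B: +{b}
  S: {a,b}  A: {c}  B: {b}  C: {d}
iter 2:
  A via A→C a b: +{d}
  S: {a,b}  A: {c,d}  B: {b}  C: {d}
iter 3: done
  S: {a,b}  A: {c,d}  B: {b}  C: {d}

FIRST(S) = ["a", "b"]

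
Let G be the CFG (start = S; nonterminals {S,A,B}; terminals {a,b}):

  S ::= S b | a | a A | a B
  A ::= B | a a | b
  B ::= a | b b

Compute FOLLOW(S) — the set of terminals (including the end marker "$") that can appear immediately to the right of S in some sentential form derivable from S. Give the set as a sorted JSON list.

Compute FIRST by fixpoint:
iter 1:
  A via A→a a: +{a}
  A via A→b: +{b}
  B via B→a: +{a}
  B via B→b b: +{b}
  S via S→a: +{a}
  S: {a}  A: {a,b}  B: {a,b}
iter 2: done
  S: {a}  A: {a,b}  B: {a,b}

Compute FOLLOW by fixpoint:
initialize: $ ∈ FOLLOW(S)
pass 1:
  S→S b: FOLLOW(S) ⊇ FIRST(b) = {b}; new: +{b}
  S→a A: FOLLOW(A) ⊇ FOLLOW(S) ⊇ {$,b}; new: +{$,b}
  S→a B: FOLLOW(B) ⊇ FOLLOW(S) ⊇ {$,b}; new: +{$,b}
  S: {$,b}  A: {$,b}  B: {$,b}
pass 2: done
  S: {$,b}  A: {$,b}  B: {$,b}

FOLLOW(S) = ["$", "b"]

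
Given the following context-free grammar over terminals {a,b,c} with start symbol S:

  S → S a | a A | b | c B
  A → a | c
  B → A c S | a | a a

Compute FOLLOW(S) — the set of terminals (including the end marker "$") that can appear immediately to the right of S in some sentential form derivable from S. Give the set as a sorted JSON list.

FIRST iteration:
[1]
  A via A→a: +{a}
  A via A→c: +{c}
  B via B→A c S: +{a,c}
  S via S→a A: +{a}
  S via S→b: +{b}
  S via S→c B: +{c}
  FIRST(S)={a,b,c}  FIRST(A)={a,c}  FIRST(B)={a,c}
[2] (no change)
  FIRST(S)={a,b,c}  FIRST(A)={a,c}  FIRST(B)={a,c}

FOLLOW sets:
initialize: $ ∈ FOLLOW(S)
iter 1:
  B→A c S: FOLLOW(A) ⊇ FIRST(c) = {c}; new: +{c}
  S→S a: FOLLOW(S) ⊇ FIRST(a) = {a}; new: +{a}
  S→a A: FOLLOW(A) ⊇ FOLLOW(S) ⊇ {$,a}; new: +{$,a}
  S→c B: FOLLOW(B) ⊇ FOLLOW(S) ⊇ {$,a}; new: +{$,a}
  FOLLOW(S)={$,a}  FOLLOW(A)={$,a,c}  FOLLOW(B)={$,a}
iter 2: — fixpoint
  FOLLOW(S)={$,a}  FOLLOW(A)={$,a,c}  FOLLOW(B)={$,a}

FOLLOW(S) = ["$", "a"]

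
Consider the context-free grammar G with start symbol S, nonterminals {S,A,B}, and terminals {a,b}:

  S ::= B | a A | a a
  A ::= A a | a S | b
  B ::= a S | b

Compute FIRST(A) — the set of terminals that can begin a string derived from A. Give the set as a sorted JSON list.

FIRST sets, iterate to fixpoint:
round 1:
  A via A→a S: +{a}
  A via A→b: +{b}
  B via B→a S: +{a}
  B via B→b: +{b}
  S via S→B: +{a,b}
  FIRST(S)={a,b}  FIRST(A)={a,b}  FIRST(B)={a,b}
round 2: (stable)
  FIRST(S)={a,b}  FIRST(A)={a,b}  FIRST(B)={a,b}

FIRST(A) = ["a", "b"]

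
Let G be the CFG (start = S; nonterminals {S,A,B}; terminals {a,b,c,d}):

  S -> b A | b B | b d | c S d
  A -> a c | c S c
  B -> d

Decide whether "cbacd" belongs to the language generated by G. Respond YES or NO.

CNF form of G:
  S -> T1 X5 | T2 A | T2 B | T2 T3
  A -> T0 T1 | T1 X4
  B -> d
  T0 -> a
  T1 -> c
  T2 -> b
  T3 -> d
  X4 -> S T1
  X5 -> S T3

CYK fill:
  cell(0,0) c: {T1}  orig:{}
  cell(1,1) b: {T2}  orig:{}
  cell(2,2) a: {T0}  orig:{}
  cell(3,3) c: {T1}  orig:{}
  cell(4,4) d: {B,T3}  orig:{B}
  cell(0,1) cb: ∅
  cell(1,2) ba: ∅
  cell(2,3) ac: {A}
  cell(3,4) cd: ∅
  cell(0,2) cba: ∅
  cell(1,3) bac: {S}
  cell(2,4) acd: ∅
  cell(0,3) cbac: ∅
  cell(1,4) bacd: {X5}  orig:{}
  cell(0,4) cbacd: {S}

S ∈ T[0,4] ⇒ YES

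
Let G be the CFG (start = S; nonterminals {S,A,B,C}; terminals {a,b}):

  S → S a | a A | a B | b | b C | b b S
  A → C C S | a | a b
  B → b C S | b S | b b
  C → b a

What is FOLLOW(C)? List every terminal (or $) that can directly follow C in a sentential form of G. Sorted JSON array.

FIRST sets, iterate to fixpoint:
iter 1:
  A via A→a: +{a}
  B via B→b C S: +{b}
  C via C→b a: +{b}
  S via S→a A: +{a}
  S via S→b: +{b}
  FIRST(S)={a,b}  FIRST(A)={a}  FIRST(B)={b}  FIRST(C)={b}
iter 2:
  A via A→C C S: +{b}
  FIRST(S)={a,b}  FIRST(A)={a,b}  FIRST(B)={b}  FIRST(C)={b}
iter 3: (stable)
  FIRST(S)={a,b}  FIRST(A)={a,b}  FIRST(B)={b}  FIRST(C)={b}

Compute FOLLOW by fixpoint:
initialize: $ ∈ FOLLOW(S)
[1]
  A→C C S: FOLLOW(C) ⊇ FIRST(C) = {b}; new: +{b}
  A→C C S: FOLLOW(C) ⊇ FIRST(S) = {a,b}; new: +{a}
  S→S a: FOLLOW(S) ⊇ FIRST(a) = {a}; new: +{a}
  S→a A: FOLLOW(A) ⊇ FOLLOW(S) ⊇ {$,a}; new: +{$,a}
  S→a B: FOLLOW(B) ⊇ FOLLOW(S) ⊇ {$,a}; new: +{$,a}
  S→b C: FOLLOW(C) ⊇ FOLLOW(S) ⊇ {$,a}; new: +{$}
  FOLLOW(S)={$,a}  FOLLOW(A)={$,a}  FOLLOW(B)={$,a}  FOLLOW(C)={$,a,b}
[2] done
  FOLLOW(S)={$,a}  FOLLOW(A)={$,a}  FOLLOW(B)={$,a}  FOLLOW(C)={$,a,b}

FOLLOW(C) = ["$", "a", "b"]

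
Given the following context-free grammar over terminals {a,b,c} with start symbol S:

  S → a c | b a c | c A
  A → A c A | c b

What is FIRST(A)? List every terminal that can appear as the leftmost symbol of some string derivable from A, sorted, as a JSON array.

FIRST iteration:
round 1:
  A via A→c b: +{c}
  S via S→a c: +{a}
  S via S→b a c: +{b}
  S via S→c A: +{c}
  S: {a,b,c}  A: {c}
round 2: (stable)
  S: {a,b,c}  A: {c}

FIRST(A) = ["c"]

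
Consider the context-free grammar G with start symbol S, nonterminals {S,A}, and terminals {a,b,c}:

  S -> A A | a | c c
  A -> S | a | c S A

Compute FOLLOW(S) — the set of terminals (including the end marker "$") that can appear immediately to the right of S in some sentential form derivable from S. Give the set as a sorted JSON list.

FIRST sets, iterate to fixpoint:
iter 1:
  A via A→a: +{a}
  A via A→c S A: +{c}
  S via S→A A: +{a,c}
  FIRST[S]={a,c}  FIRST[A]={a,c}
iter 2: (no change)
  FIRST[S]={a,c}  FIRST[A]={a,c}

FOLLOW iteration:
FOLLOW(S) := {$}
pass 1:
  A→c S A: FOLLOW(S) ⊇ FIRST(A) = {a,c}; new: +{a,c}
  S→A A: FOLLOW(A) ⊇ FIRST(A) = {a,c}; new: +{a,c}
  S→A A: FOLLOW(A) ⊇ FOLLOW(S) ⊇ {$,a,c}; new: +{$}
  S: {$,a,c}  A: {$,a,c}
pass 2: done
  S: {$,a,c}  A: {$,a,c}

FOLLOW(S) = ["$", "a", "c"]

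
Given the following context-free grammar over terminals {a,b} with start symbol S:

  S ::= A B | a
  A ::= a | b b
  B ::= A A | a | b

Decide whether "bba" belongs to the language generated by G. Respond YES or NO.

CNF form of G:
  S -> A B | a
  A -> T0 T0 | a
  B -> A A | a | b
  T0 -> b

CYK fill:
  cell(0,0) b: {B,T0}  orig:{B}
  cell(1,1) b: {B,T0}  orig:{B}
  cell(2,2) a: {A,B,S}
  cell(0,1) bb: {A}
  cell(1,2) ba: ∅
  cell(0,2) bba: {B,S}

S ∈ T[0,2] ⇒ YES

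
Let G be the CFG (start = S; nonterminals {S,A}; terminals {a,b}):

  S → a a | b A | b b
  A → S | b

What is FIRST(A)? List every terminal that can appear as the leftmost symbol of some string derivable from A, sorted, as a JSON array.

FIRST sets, iterate to fixpoint:
round 1:
  A via A→b: +{b}
  S via S→a a: +{a}
  S via S→b A: +{b}
  FIRST[S]={a,b}  FIRST[A]={b}
round 2:
  A via A→S: +{a}
  FIRST[S]={a,b}  FIRST[A]={a,b}
round 3: (stable)
  FIRST[S]={a,b}  FIRST[A]={a,b}

FIRST(A) = ["a", "b"]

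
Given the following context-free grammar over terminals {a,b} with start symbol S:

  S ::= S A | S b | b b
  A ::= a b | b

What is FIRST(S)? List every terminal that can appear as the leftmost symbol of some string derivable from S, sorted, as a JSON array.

Compute FIRST by fixpoint:
iter 1:
  A via A→a b: +{a}
  A via A→b: +{b}
  S via S→b b: +{b}
  FIRST(S)={b}  FIRST(A)={a,b}
iter 2: done
  FIRST(S)={b}  FIRST(A)={a,b}

FIRST(S) = ["b"]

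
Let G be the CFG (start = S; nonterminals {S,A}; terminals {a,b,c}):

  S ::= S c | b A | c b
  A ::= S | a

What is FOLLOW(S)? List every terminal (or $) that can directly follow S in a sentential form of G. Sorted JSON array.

Compute FIRST by fixpoint:
pass 1:
  A via A→a: +{a}
  S via S→b A: +{b}
  S via S→c b: +{c}
  FIRST[S]={b,c}  FIRST[A]={a}
pass 2:
  A via A→S: +{b,c}
  FIRST[S]={b,c}  FIRST[A]={a,b,c}
pass 3: (stable)
  FIRST[S]={b,c}  FIRST[A]={a,b,c}

Compute FOLLOW by fixpoint:
initialize: $ ∈ FOLLOW(S)
[1]
  S→S c: FOLLOW(S) ⊇ FIRST(c) = {c}; new: +{c}
  S→b A: FOLLOW(A) ⊇ FOLLOW(S) ⊇ {$,c}; new: +{$,c}
  S: {$,c}  A: {$,c}
[2] (no change)
  S: {$,c}  A: {$,c}

FOLLOW(S) = ["$", "c"]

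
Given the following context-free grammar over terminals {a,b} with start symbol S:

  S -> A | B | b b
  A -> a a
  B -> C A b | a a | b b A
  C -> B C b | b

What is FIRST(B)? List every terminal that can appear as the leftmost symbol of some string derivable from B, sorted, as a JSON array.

Compute FIRST by fixpoint:
pass 1:
  A via A→a a: +{a}
  B via B→a a: +{a}
  B via B→b b A: +{b}
  C via C→B C b: +{a,b}
  S via S→A: +{a}
  S via S→B: +{b}
  S: {a,b}  A: {a}  B: {a,b}  C: {a,b}
pass 2: (stable)
  S: {a,b}  A: {a}  B: {a,b}  C: {a,b}

FIRST(B) = ["a", "b"]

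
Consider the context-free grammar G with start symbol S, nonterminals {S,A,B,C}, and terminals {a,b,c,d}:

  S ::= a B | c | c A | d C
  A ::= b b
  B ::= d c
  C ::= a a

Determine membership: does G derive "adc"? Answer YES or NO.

CNF form of G:
  S -> T1 C | T2 A | T3 B | c
  A -> T0 T0
  B -> T1 T2
  C -> T3 T3
  T0 -> b
  T1 -> d
  T2 -> c
  T3 -> a

CYK fill:
  T[0,0] 'a' = {T3}  orig:{}
  T[1,1] 'd' = {T1}  orig:{}
  T[2,2] 'c' = {S,T2}  orig:{S}
  T[0,1] 'ad' = ∅
  T[1,2] 'dc' = {B}
  T[0,2] 'adc' = {S}

S ∈ T[0,2] ⇒ YES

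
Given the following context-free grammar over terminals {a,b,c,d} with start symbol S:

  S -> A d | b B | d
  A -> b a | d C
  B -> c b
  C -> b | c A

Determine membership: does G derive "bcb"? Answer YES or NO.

CNF form of G:
  S -> A T2 | T0 B | d
  A -> T0 T1 | T2 C
  B -> T3 T0
  C -> T3 A | b
  T0 -> b
  T1 -> a
  T2 -> d
  T3 -> c

CYK fill:
  cell(0,0) b: {C,T0}  orig:{C}
  cell(1,1) c: {T3}  orig:{}
  cell(2,2) b: {C,T0}  orig:{C}
  cell(0,1) bc: ∅
  cell(1,2) cb: {B}
  cell(0,2) bcb: {S}

S ∈ T[0,2] ⇒ YES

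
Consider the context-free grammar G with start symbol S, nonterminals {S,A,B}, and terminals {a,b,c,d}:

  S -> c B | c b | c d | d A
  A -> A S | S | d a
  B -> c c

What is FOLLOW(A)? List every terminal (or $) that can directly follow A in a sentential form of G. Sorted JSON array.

FIRST iteration:
[1]
  A via A→d a: +{d}
  B via B→c c: +{c}
  S via S→c B: +{c}
  S via S→d A: +{d}
  FIRST(S)={c,d}  FIRST(A)={d}  FIRST(B)={c}
[2]
  A via A→S: +{c}
  FIRST(S)={c,d}  FIRST(A)={c,d}  FIRST(B)={c}
[3] (no change)
  FIRST(S)={c,d}  FIRST(A)={c,d}  FIRST(B)={c}

FOLLOW iteration:
initialize: $ ∈ FOLLOW(S)
pass 1:
  A→A S: FOLLOW(A) ⊇ FIRST(S) = {c,d}; new: +{c,d}
  A→A S: FOLLOW(S) ⊇ FOLLOW(A) ⊇ {c,d}; new: +{c,d}
  S→c B: FOLLOW(B) ⊇ FOLLOW(S) ⊇ {$,c,d}; new: +{$,c,d}
  S→d A: FOLLOW(A) ⊇ FOLLOW(S) ⊇ {$,c,d}; new: +{$}
  FOLLOW[S]={$,c,d}  FOLLOW[A]={$,c,d}  FOLLOW[B]={$,c,d}
pass 2: done
  FOLLOW[S]={$,c,d}  FOLLOW[A]={$,c,d}  FOLLOW[B]={$,c,d}

FOLLOW(A) = ["$", "c", "d"]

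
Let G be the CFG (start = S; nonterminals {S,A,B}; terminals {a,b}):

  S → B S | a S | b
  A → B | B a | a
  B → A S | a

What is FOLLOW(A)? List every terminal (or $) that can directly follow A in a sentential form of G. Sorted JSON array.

Compute FIRST by fixpoint:
pass 1:
  A via A→a: +{a}
  B via B→A S: +{a}
  S via S→B S: +{a}
  S via S→b: +{b}
  FIRST(S)={a,b}  FIRST(A)={a}  FIRST(B)={a}
pass 2: done
  FIRST(S)={a,b}  FIRST(A)={a}  FIRST(B)={a}

FOLLOW sets:
initialize: $ ∈ FOLLOW(S)
pass 1:
  A→B a: FOLLOW(B) ⊇ FIRST(a) = {a}; new: +{a}
  B→A S: FOLLOW(A) ⊇ FIRST(S) = {a,b}; new: +{a,b}
  B→A S: FOLLOW(S) ⊇ FOLLOW(B) ⊇ {a}; new: +{a}
  S→B S: FOLLOW(B) ⊇ FIRST(S) = {a,b}; new: +{b}
  FOLLOW(S)={$,a}  FOLLOW(A)={a,b}  FOLLOW(B)={a,b}
pass 2:
  B→A S: FOLLOW(S) ⊇ FOLLOW(B) ⊇ {a,b}; new: +{b}
  FOLLOW(S)={$,a,b}  FOLLOW(A)={a,b}  FOLLOW(B)={a,b}
pass 3: — fixpoint
  FOLLOW(S)={$,a,b}  FOLLOW(A)={a,b}  FOLLOW(B)={a,b}

FOLLOW(A) = ["a", "b"]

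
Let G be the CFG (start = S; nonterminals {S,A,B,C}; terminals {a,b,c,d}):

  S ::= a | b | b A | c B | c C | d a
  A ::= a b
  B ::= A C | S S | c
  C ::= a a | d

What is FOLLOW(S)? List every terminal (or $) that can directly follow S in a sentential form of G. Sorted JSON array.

Compute FIRST by fixpoint:
[1]
  A via A→a b: +{a}
  B via B→A C: +{a}
  B via B→c: +{c}
  C via C→a a: +{a}
  C via C→d: +{d}
  S via S→a: +{a}
  S via S→b: +{b}
  S via S→c B: +{c}
  S via S→d a: +{d}
  FIRST(S)={a,b,c,d}  FIRST(A)={a}  FIRST(B)={a,c}  FIRST(C)={a,d}
[2]
  B via B→S S: +{b,d}
  FIRST(S)={a,b,c,d}  FIRST(A)={a}  FIRST(B)={a,b,c,d}  FIRST(C)={a,d}
[3] (stable)
  FIRST(S)={a,b,c,d}  FIRST(A)={a}  FIRST(B)={a,b,c,d}  FIRST(C)={a,d}

FOLLOW sets:
FOLLOW(S) := {$}
iter 1:
  B→A C: FOLLOW(A) ⊇ FIRST(C) = {a,d}; new: +{a,d}
  B→S S: FOLLOW(S) ⊇ FIRST(S) = {a,b,c,d}; new: +{a,b,c,d}
  S→b A: FOLLOW(A) ⊇ FOLLOW(S) ⊇ {$,a,b,c,d}; new: +{$,b,c}
  S→c B: FOLLOW(B) ⊇ FOLLOW(S) ⊇ {$,a,b,c,d}; new: +{$,a,b,c,d}
  S→c C: FOLLOW(C) ⊇ FOLLOW(S) ⊇ {$,a,b,c,d}; new: +{$,a,b,c,d}
  FOLLOW(S)={$,a,b,c,d}  FOLLOW(A)={$,a,b,c,d}  FOLLOW(B)={$,a,b,c,d}  FOLLOW(C)={$,a,b,c,d}
iter 2: — fixpoint
  FOLLOW(S)={$,a,b,c,d}  FOLLOW(A)={$,a,b,c,d}  FOLLOW(B)={$,a,b,c,d}  FOLLOW(C)={$,a,b,c,d}

FOLLOW(S) = ["$", "a", "b", "c", "d"]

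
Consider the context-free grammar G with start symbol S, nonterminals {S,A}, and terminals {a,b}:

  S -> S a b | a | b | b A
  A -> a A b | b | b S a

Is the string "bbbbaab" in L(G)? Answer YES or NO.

Convert to CNF:
  S -> S X4 | T1 A | a | b
  A -> T0 X2 | T1 X3 | b
  T0 -> a
  T1 -> b
  X2 -> A T1
  X3 -> S T0
  X4 -> T0 T1

CYK fill:
  [0..0]={A,S,T1}  "b"  orig:{A,S}
  [1..1]={A,S,T1}  "b"  orig:{A,S}
  [2..2]={A,S,T1}  "b"  orig:{A,S}
  [3..3]={A,S,T1}  "b"  orig:{A,S}
  [4..4]={S,T0}  "a"  orig:{S}
  [5..5]={S,T0}  "a"  orig:{S}
  [6..6]={A,S,T1}  "b"  orig:{A,S}
  [0..1]={S,X2}  "bb"  orig:{S}
  [1..2]={S,X2}  "bb"  orig:{S}
  [2..3]={S,X2}  "bb"  orig:{S}
  [3..4]={X3}  "ba"  orig:{}
  [4..5]={X3}  "aa"  orig:{}
  [5..6]={X4}  "ab"  orig:{}
  [0..2]=∅  "bbb"
  [1..3]=∅  "bbb"
  [2..4]={A,X3}  "bba"  orig:{A}
  [3..5]={A}  "baa"
  [4..6]={S}  "aab"
  [0..3]=∅  "bbbb"
  [1..4]={A,S}  "bbba"
  [2..5]={S}  "bbaa"
  [3..6]={X2}  "baab"  orig:{}
  [0..4]={S}  "bbbba"
  [1..5]={X3}  "bbbaa"  orig:{}
  [2..6]=∅  "bbaab"
  [0..5]={A,X3}  "bbbbaa"  orig:{A}
  [1..6]={S}  "bbbaab"
  [0..6]={S,X2}  "bbbbaab"  orig:{S}

S ∈ T[0,6] ⇒ YES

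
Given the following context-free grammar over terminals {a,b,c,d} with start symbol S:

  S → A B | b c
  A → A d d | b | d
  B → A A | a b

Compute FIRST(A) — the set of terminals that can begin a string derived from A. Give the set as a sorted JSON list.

FIRST iteration:
pass 1:
  A via A→b: +{b}
  A via A→d: +{d}
  B via B→A A: +{b,d}
  B via B→a b: +{a}
  S via S→A B: +{b,d}
  FIRST[S]={b,d}  FIRST[A]={b,d}  FIRST[B]={a,b,d}
pass 2: (stable)
  FIRST[S]={b,d}  FIRST[A]={b,d}  FIRST[B]={a,b,d}

FIRST(A) = ["b", "d"]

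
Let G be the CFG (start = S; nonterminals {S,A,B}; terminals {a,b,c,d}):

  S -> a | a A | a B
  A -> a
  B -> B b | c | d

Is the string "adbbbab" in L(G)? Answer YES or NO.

Convert to CNF:
  S -> T1 A | T1 B | a
  A -> a
  B -> B T0 | c | d
  T0 -> b
  T1 -> a

CYK table (by increasing span):
  cell(0,0) a: {A,S,T1}  orig:{A,S}
  cell(1,1) d: {B}
  cell(2,2) b: {T0}  orig:{}
  cell(3,3) b: {T0}  orig:{}
  cell(4,4) b: {T0}  orig:{}
  cell(5,5) a: {A,S,T1}  orig:{A,S}
  cell(6,6) b: {T0}  orig:{}
  cell(0,1) ad: {S}
  cell(1,2) db: {B}
  cell(2,3) bb: ∅
  cell(3,4) bb: ∅
  cell(4,5) ba: ∅
  cell(5,6) ab: ∅
  cell(0,2) adb: {S}
  cell(1,3) dbb: {B}
  cell(2,4) bbb: ∅
  cell(3,5) bba: ∅
  cell(4,6) bab: ∅
  cell(0,3) adbb: {S}
  cell(1,4) dbbb: {B}
  cell(2,5) bbba: ∅
  cell(3,6) bbab: ∅
  cell(0,4) adbbb: {S}
  cell(1,5) dbbba: ∅
  cell(2,6) bbbab: ∅
  cell(0,5) adbbba: ∅
  cell(1,6) dbbbab: ∅
  cell(0,6) adbbbab: ∅

S ∉ T[0,6] ⇒ NO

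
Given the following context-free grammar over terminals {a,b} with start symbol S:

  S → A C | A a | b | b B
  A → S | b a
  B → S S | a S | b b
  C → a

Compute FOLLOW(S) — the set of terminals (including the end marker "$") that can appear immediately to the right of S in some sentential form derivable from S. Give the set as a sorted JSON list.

FIRST sets, iterate to fixpoint:
[1]
  A via A→b a: +{b}
  B via B→a S: +{a}
  B via B→b b: +{b}
  C via C→a: +{a}
  S via S→A C: +{b}
  FIRST(S)={b}  FIRST(A)={b}  FIRST(B)={a,b}  FIRST(C)={a}
[2] (stable)
  FIRST(S)={b}  FIRST(A)={b}  FIRST(B)={a,b}  FIRST(C)={a}

Compute FOLLOW by fixpoint:
FOLLOW(S) := {$}
pass 1:
  B→S S: FOLLOW(S) ⊇ FIRST(S) = {b}; new: +{b}
  S→A C: FOLLOW(A) ⊇ FIRST(C) = {a}; new: +{a}
  S→A C: FOLLOW(C) ⊇ FOLLOW(S) ⊇ {$,b}; new: +{$,b}
  S→b B: FOLLOW(B) ⊇ FOLLOW(S) ⊇ {$,b}; new: +{$,b}
  FOLLOW(S)={$,b}  FOLLOW(A)={a}  FOLLOW(B)={$,b}  FOLLOW(C)={$,b}
pass 2:
  A→S: FOLLOW(S) ⊇ FOLLOW(A) ⊇ {a}; new: +{a}
  S→A C: FOLLOW(C) ⊇ FOLLOW(S) ⊇ {$,a,b}; new: +{a}
  S→b B: FOLLOW(B) ⊇ FOLLOW(S) ⊇ {$,a,b}; new: +{a}
  FOLLOW(S)={$,a,b}  FOLLOW(A)={a}  FOLLOW(B)={$,a,b}  FOLLOW(C)={$,a,b}
pass 3: (stable)
  FOLLOW(S)={$,a,b}  FOLLOW(A)={a}  FOLLOW(B)={$,a,b}  FOLLOW(C)={$,a,b}

FOLLOW(S) = ["$", "a", "b"]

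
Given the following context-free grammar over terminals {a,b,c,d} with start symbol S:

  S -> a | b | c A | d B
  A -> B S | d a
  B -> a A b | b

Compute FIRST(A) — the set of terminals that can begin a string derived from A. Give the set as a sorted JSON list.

FIRST sets, iterate to fixpoint:
pass 1:
  A via A→d a: +{d}
  B via B→a A b: +{a}
  B via B→b: +{b}
  S via S→a: +{a}
  S via S→b: +{b}
  S via S→c A: +{c}
  S via S→d B: +{d}
  FIRST[S]={a,b,c,d}  FIRST[A]={d}  FIRST[B]={a,b}
pass 2:
  A via A→B S: +{a,b}
  FIRST[S]={a,b,c,d}  FIRST[A]={a,b,d}  FIRST[B]={a,b}
pass 3: — fixpoint
  FIRST[S]={a,b,c,d}  FIRST[A]={a,b,d}  FIRST[B]={a,b}

FIRST(A) = ["a", "b", "d"]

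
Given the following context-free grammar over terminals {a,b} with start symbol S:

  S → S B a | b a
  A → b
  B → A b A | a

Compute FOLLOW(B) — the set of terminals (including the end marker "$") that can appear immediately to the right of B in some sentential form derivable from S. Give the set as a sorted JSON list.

FIRST iteration:
pass 1:
  A via A→b: +{b}
  B via B→A b A: +{b}
  B via B→a: +{a}
  S via S→b a: +{b}
  FIRST(S)={b}  FIRST(A)={b}  FIRST(B)={a,b}
pass 2: — fixpoint
  FIRST(S)={b}  FIRST(A)={b}  FIRST(B)={a,b}

Compute FOLLOW by fixpoint:
seed FOLLOW(S) with $
round 1:
  B→A b A: FOLLOW(A) ⊇ FIRST(b) = {b}; new: +{b}
  S→S B a: FOLLOW(S) ⊇ FIRST(B) = {a,b}; new: +{a,b}
  S→S B a: FOLLOW(B) ⊇ FIRST(a) = {a}; new: +{a}
  FOLLOW[S]={$,a,b}  FOLLOW[A]={b}  FOLLOW[B]={a}
round 2:
  B→A b A: FOLLOW(A) ⊇ FOLLOW(B) ⊇ {a}; new: +{a}
  FOLLOW[S]={$,a,b}  FOLLOW[A]={a,b}  FOLLOW[B]={a}
round 3: (stable)
  FOLLOW[S]={$,a,b}  FOLLOW[A]={a,b}  FOLLOW[B]={a}

FOLLOW(B) = ["a"]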